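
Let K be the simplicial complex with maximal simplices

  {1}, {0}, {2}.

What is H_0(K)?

H_0 = Z^3.

Take the total order 0 < 1 < 2 on the vertex set. Then K (dimension 0) consists of the simplices:

  0-simplices (3): [0], [1], [2]

so the chain groups are C_0 ≅ Z^3.

Now H_k = ker ∂_k / im ∂_{k+1}, so:

  H_0: rank C_0 − rank ∂_1 = 3 − 0 = 3, and there is no ∂_1, so H_0 = Z^3.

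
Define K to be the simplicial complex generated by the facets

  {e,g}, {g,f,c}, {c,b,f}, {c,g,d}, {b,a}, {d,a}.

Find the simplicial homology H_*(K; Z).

H_0 ≅ Z,  H_1 ≅ Z,  H_2 = 0.

We work with the vertex ordering a < b < c < d < e < f < g. The simplices of K, each written with vertices in increasing order, are:

  0-simplices (7): a, b, c, d, e, f, g
  1-simplices (10): ab, ad, bc, bf, cd, cf, cg, dg, eg, fg
  2-simplices (3): bcf, cdg, cfg

so the chain groups are C_0 ≅ Z^7, C_1 ≅ Z^10, C_2 ≅ Z^3.

∂_1: C_1 → C_0 is given by ∂[p,q] = [q] − [p]. For instance
  ∂dg = g − d.
This gives a 7×10 integer matrix of rank 6; reducing to Smith normal form yields diagonal entries (1,1,1,1,1,1).

Boundary ∂_2: C_2 → C_1 maps a triangle to the signed sum of its edges. For instance
  ∂bcf = cf − bf + bc,
  ∂cfg = fg − cg + cf.
As a 10×3 matrix over Z this has rank 3, with invariant factors (1,1,1).

Reading off H_k = ker ∂_k / im ∂_{k+1}:

  H_0: rank C_0 − rank ∂_1 = 7 − 6 = 1, and the invariant factors of ∂_1 are all 1, so H_0 = Z.
  H_1: rank ker ∂_1 − rank ∂_2 = (10 − 6) − 3 = 1, and the invariant factors of ∂_2 are all 1, so H_1 = Z.
  H_2: rank ker ∂_2 − rank ∂_3 = (3 − 3) − 0 = 0, and there is no ∂_3, so H_2 = 0.

As a check, the Euler characteristic is 7 − 10 + 3 = 0, which agrees with 1 − 1 + 0 = 0.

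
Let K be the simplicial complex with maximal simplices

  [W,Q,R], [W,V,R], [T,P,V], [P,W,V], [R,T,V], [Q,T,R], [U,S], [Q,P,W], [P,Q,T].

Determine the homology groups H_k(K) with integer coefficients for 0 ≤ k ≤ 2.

H_0 ≅ Z^2,  H_1 = 0,  H_2 ≅ Z.

We work with the vertex ordering P < Q < R < S < T < U < V < W. The simplices of K, each written with vertices in increasing order, are:

  0-simplices (8): P, Q, R, S, T, U, V, W
  1-simplices (13): PQ, PT, PV, PW, QR, QT, QW, RT, RV, RW, SU, TV, VW
  2-simplices (8): PQT, PQW, PTV, PVW, QRT, QRW, RTV, RVW

Hence C_0 ≅ Z^8, C_1 ≅ Z^13, C_2 ≅ Z^8.

Boundary ∂_1: C_1 → C_0 is given by ∂[p,q] = [q] − [p].
The 8×13 boundary matrix has rank 6 and Smith normal form diag(1,1,1,1,1,1).

∂_2: C_2 → C_1 maps a triangle to the signed sum of its edges. For instance
  ∂PQT = QT − PT + PQ,
  ∂PTV = TV − PV + PT.
As a 13×8 matrix over Z this has rank 7, with invariant factors (1,1,1,1,1,1,1).

Now H_k = ker ∂_k / im ∂_{k+1}, so:

  H_0: rank C_0 − rank ∂_1 = 8 − 6 = 2, and the invariant factors of ∂_1 are all 1, so H_0 = Z^2.
  H_1: rank ker ∂_1 − rank ∂_2 = (13 − 6) − 7 = 0, and the invariant factors of ∂_2 are all 1, so H_1 = 0.
  H_2: rank ker ∂_2 − rank ∂_3 = (8 − 7) − 0 = 1, and there is no ∂_3, so H_2 = Z.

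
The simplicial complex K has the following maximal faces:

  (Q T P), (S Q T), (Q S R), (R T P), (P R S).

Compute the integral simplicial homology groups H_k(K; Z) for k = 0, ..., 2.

Order the vertices as P < Q < R < S < T. Listing each simplex with vertices in this order, K has dimension 2 with simplices:

  0-simplices (5): P, Q, R, S, T
  1-simplices (10): PQ, PR, PS, PT, QR, QS, QT, RS, RT, ST
  2-simplices (5): PQT, PRS, PRT, QRS, QST

giving chain groups C_0 ≅ Z^5, C_1 ≅ Z^10, C_2 ≅ Z^5.

The boundary map ∂_1: C_1 → C_0 sends each edge [p,q] (with p < q) to q − p. For instance
  ∂QR = R − Q.
As a 5×10 matrix over Z this has rank 4, with invariant factors (1,1,1,1).

Boundary ∂_2: C_2 → C_1 maps a triangle to the signed sum of its edges. For instance
  ∂QST = ST − QT + QS,
  ∂PRS = RS − PS + PR.
As a 10×5 matrix over Z this has rank 5, with invariant factors (1,1,1,1,1).

Now H_k = ker ∂_k / im ∂_{k+1}, so:

  H_0: rank C_0 − rank ∂_1 = 5 − 4 = 1, and the invariant factors of ∂_1 are all 1, so H_0 ≅ Z.
  H_1: rank ker ∂_1 − rank ∂_2 = (10 − 4) − 5 = 1, and the invariant factors of ∂_2 are all 1, so H_1 ≅ Z.
  H_2: rank ker ∂_2 − rank ∂_3 = (5 − 5) − 0 = 0, and there is no ∂_3, so H_2 ≅ 0.

As a check, the Euler characteristic is 5 − 10 + 5 = 0, which agrees with 1 − 1 + 0 = 0.
(K is a triangulation of the Möbius band.)

H_0 ≅ Z,  H_1 ≅ Z,  H_2 = 0.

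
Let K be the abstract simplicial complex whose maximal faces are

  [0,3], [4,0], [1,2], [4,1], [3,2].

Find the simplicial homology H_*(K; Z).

H_0 ≅ Z,  H_1 ≅ Z.

Order the vertices as 0 < 1 < 2 < 3 < 4. Listing each simplex with vertices in this order, K has dimension 1 with simplices:

  0-simplices (5): [0], [1], [2], [3], [4]
  1-simplices (5): [0,3], [0,4], [1,2], [1,4], [2,3]

so the chain groups are C_0 ≅ Z^5, C_1 ≅ Z^5.

The boundary map ∂_1: C_1 → C_0 maps an edge to its endpoints' difference, ∂[p,q] = q − p.
The 5×5 boundary matrix has rank 4 and Smith normal form diag(1,1,1,1).

Reading off H_k = ker ∂_k / im ∂_{k+1}:

  H_0: rank C_0 − rank ∂_1 = 5 − 4 = 1, and the invariant factors of ∂_1 are all 1, so H_0 = Z.
  H_1: rank ker ∂_1 − rank ∂_2 = (5 − 4) − 0 = 1, and there is no ∂_2, so H_1 = Z.

As a check, the Euler characteristic is 5 − 5 = 0, which agrees with 1 − 1 = 0.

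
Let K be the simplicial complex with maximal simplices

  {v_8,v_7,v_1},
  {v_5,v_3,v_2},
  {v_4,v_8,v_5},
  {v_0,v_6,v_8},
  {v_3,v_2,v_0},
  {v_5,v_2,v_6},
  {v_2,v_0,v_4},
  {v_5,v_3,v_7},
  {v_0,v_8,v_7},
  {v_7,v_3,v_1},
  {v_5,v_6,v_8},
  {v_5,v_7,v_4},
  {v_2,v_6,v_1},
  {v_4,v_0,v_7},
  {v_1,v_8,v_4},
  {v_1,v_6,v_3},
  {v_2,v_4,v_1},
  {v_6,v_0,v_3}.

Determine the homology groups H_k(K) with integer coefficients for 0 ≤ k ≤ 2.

Order the vertices as v_0 < v_1 < v_2 < v_3 < v_4 < v_5 < v_6 < v_7 < v_8. Listing each simplex with vertices in this order, K has dimension 2 with simplices:

  0-simplices (9): [v_0], [v_1], [v_2], [v_3], [v_4], [v_5], [v_6], [v_7], [v_8]
  1-simplices (27): (27 of them)
  2-simplices (18): (18 of them)

Hence C_0 ≅ Z^9, C_1 ≅ Z^27, C_2 ≅ Z^18.

∂_1: C_1 → C_0 maps an edge to its endpoints' difference, ∂[p,q] = q − p.
This gives a 9×27 integer matrix of rank 8; reducing to Smith normal form yields diagonal entries (1,1,1,1,1,1,1,1).

Boundary ∂_2: C_2 → C_1 sends each 2-simplex [p,q,r] to [q,r] − [p,r] + [p,q]. For instance
  ∂[v_3,v_5,v_7] = [v_5,v_7] − [v_3,v_7] + [v_3,v_5],
  ∂[v_1,v_7,v_8] = [v_7,v_8] − [v_1,v_8] + [v_1,v_7].
As a 27×18 matrix over Z this has rank 18, with invariant factors (1,1,1,1,1,1,1,1,1,1,1,1,1,1,1,1,1,2).

Computing H_k = (kernel of ∂_k) / (image of ∂_{k+1}):

  H_0: rank C_0 − rank ∂_1 = 9 − 8 = 1, and the invariant factors of ∂_1 are all 1, so H_0 = Z.
  H_1: rank ker ∂_1 − rank ∂_2 = (27 − 8) − 18 = 1, and ∂_2 has invariant factor 2 > 1, so H_1 = Z ⊕ Z/2Z.
  H_2: rank ker ∂_2 − rank ∂_3 = (18 − 18) − 0 = 0, and there is no ∂_3, so H_2 = 0.

As a check, the Euler characteristic is 9 − 27 + 18 = 0, which agrees with 1 − 1 + 0 = 0.

H_0 ≅ Z,  H_1 ≅ Z ⊕ Z/2Z,  H_2 = 0.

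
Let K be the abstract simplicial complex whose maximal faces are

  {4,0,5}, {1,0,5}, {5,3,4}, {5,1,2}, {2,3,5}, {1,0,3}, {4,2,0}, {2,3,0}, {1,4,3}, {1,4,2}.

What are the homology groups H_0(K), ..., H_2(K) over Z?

Fix the vertex order 0 < 1 < 2 < 3 < 4 < 5 and write every simplex with vertices in increasing order. Then dim K = 2 and the simplices of K are:

  0-simplices (6): [0], [1], [2], [3], [4], [5]
  1-simplices (15): [0,1], [0,2], [0,3], [0,4], [0,5], [1,2], [1,3], [1,4], [1,5], [2,3], [2,4], [2,5], [3,4], [3,5], [4,5]
  2-simplices (10): [0,1,3], [0,1,5], [0,2,3], [0,2,4], [0,4,5], [1,2,4], [1,2,5], [1,3,4], [2,3,5], [3,4,5]

giving chain groups C_0 ≅ Z^6, C_1 ≅ Z^15, C_2 ≅ Z^10.

∂_1: C_1 → C_0 maps an edge to its endpoints' difference, ∂[p,q] = q − p.
This gives a 6×15 integer matrix of rank 5; reducing to Smith normal form yields diagonal entries (1,1,1,1,1).

The boundary map ∂_2: C_2 → C_1 acts by ∂[p,q,r] = [q,r] − [p,r] + [p,q]. For instance
  ∂[1,2,4] = [2,4] − [1,4] + [1,2],
  ∂[0,2,4] = [2,4] − [0,4] + [0,2].
The 15×10 boundary matrix has rank 10 and Smith normal form diag(1,1,1,1,1,1,1,1,1,2).

Reading off H_k = ker ∂_k / im ∂_{k+1}:

  H_0: rank C_0 − rank ∂_1 = 6 − 5 = 1, and the invariant factors of ∂_1 are all 1, so H_0 ≅ Z.
  H_1: rank ker ∂_1 − rank ∂_2 = (15 − 5) − 10 = 0, and ∂_2 has invariant factor 2 > 1, so H_1 ≅ Z/2Z.
  H_2: rank ker ∂_2 − rank ∂_3 = (10 − 10) − 0 = 0, and there is no ∂_3, so H_2 ≅ 0.

H_0 ≅ Z,  H_1 ≅ Z/2Z,  H_2 = 0.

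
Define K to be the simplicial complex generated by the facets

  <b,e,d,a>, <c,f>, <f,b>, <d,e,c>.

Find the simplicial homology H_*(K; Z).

We work with the vertex ordering a < b < c < d < e < f. The simplices of K, each written with vertices in increasing order, are:

  0-simplices (6): a, b, c, d, e, f
  1-simplices (10): ab, ad, ae, bd, be, bf, cd, ce, cf, de
  2-simplices (5): abd, abe, ade, bde, cde
  3-simplices (1): abde

Hence C_0 ≅ Z^6, C_1 ≅ Z^10, C_2 ≅ Z^5, C_3 ≅ Z^1.

∂_1: C_1 → C_0 is given by ∂[p,q] = [q] − [p].
As a 6×10 matrix over Z this has rank 5, with invariant factors (1,1,1,1,1).

The boundary map ∂_2: C_2 → C_1 maps a triangle to the signed sum of its edges. For instance
  ∂cde = de − ce + cd,
  ∂ade = de − ae + ad.
As a 10×5 matrix over Z this has rank 4, with invariant factors (1,1,1,1).

∂_3: C_3 → C_2 sends each 3-simplex σ to the alternating sum Σ_i (−1)^i (σ with its i-th vertex removed). For instance
  ∂abde = bde − ade + abe − abd.
The resulting 5×1 matrix has rank 1, and its Smith normal form has invariant factors (1).

Computing H_k = (kernel of ∂_k) / (image of ∂_{k+1}):

  H_0: rank C_0 − rank ∂_1 = 6 − 5 = 1, and the invariant factors of ∂_1 are all 1, so H_0 = Z.
  H_1: rank ker ∂_1 − rank ∂_2 = (10 − 5) − 4 = 1, and the invariant factors of ∂_2 are all 1, so H_1 = Z.
  H_2: rank ker ∂_2 − rank ∂_3 = (5 − 4) − 1 = 0, and the invariant factors of ∂_3 are all 1, so H_2 = 0.
  H_3: rank ker ∂_3 − rank ∂_4 = (1 − 1) − 0 = 0, and there is no ∂_4, so H_3 = 0.

H_0 ≅ Z,  H_1 ≅ Z,  H_2 = 0,  H_3 = 0.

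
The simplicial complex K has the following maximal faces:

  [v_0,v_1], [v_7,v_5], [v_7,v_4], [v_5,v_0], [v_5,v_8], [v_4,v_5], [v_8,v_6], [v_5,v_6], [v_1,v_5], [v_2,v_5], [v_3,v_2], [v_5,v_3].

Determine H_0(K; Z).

H_0 = Z.

Take the total order v_0 < v_1 < v_2 < v_3 < v_4 < v_5 < v_6 < v_7 < v_8 on the vertex set. Then K (dimension 1) consists of the simplices:

  0-simplices (9): [v_0], [v_1], [v_2], [v_3], [v_4], [v_5], [v_6], [v_7], [v_8]
  1-simplices (12): [v_0,v_1], [v_0,v_5], [v_1,v_5], [v_2,v_3], [v_2,v_5], [v_3,v_5], [v_4,v_5], [v_4,v_7], [v_5,v_6], [v_5,v_7], [v_5,v_8], [v_6,v_8]

so the chain groups are C_0 ≅ Z^9, C_1 ≅ Z^12.

∂_1: C_1 → C_0 sends each edge [p,q] (with p < q) to q − p. For instance
  ∂[v_3,v_5] = [v_5] − [v_3].
The 9×12 boundary matrix has rank 8 and Smith normal form diag(1,1,1,1,1,1,1,1).

From H_k ≅ ker(∂_k) / im(∂_{k+1}) we obtain:

  H_0: rank C_0 − rank ∂_1 = 9 − 8 = 1, and the invariant factors of ∂_1 are all 1, so H_0 = Z.

(K is a triangulation of a wedge of 4 circles.)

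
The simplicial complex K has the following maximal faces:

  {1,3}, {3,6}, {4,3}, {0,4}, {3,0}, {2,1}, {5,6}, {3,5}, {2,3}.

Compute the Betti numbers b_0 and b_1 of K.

Take the total order 0 < 1 < 2 < 3 < 4 < 5 < 6 on the vertex set. Then K (dimension 1) consists of the simplices:

  0-simplices (7): [0], [1], [2], [3], [4], [5], [6]
  1-simplices (9): [0,3], [0,4], [1,2], [1,3], [2,3], [3,4], [3,5], [3,6], [5,6]

giving chain groups C_0 ≅ Z^7, C_1 ≅ Z^9.

Boundary ∂_1: C_1 → C_0 sends each edge [p,q] (with p < q) to q − p. For instance
  ∂[0,4] = [4] − [0].
This gives a 7×9 integer matrix of rank 6; reducing to Smith normal form yields diagonal entries (1,1,1,1,1,1).

Reading off H_k = ker ∂_k / im ∂_{k+1}:

  H_0: rank C_0 − rank ∂_1 = 7 − 6 = 1, and the invariant factors of ∂_1 are all 1, so H_0 = Z.
  H_1: rank ker ∂_1 − rank ∂_2 = (9 − 6) − 0 = 3, and there is no ∂_2, so H_1 = Z^3.

Hence the Betti numbers are b_0 = 1, b_1 = 3.

b_0 = 1, b_1 = 3.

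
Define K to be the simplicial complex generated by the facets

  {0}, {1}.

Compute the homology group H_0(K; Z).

H_0 ≅ Z^2.

We work with the vertex ordering 0 < 1. The simplices of K, each written with vertices in increasing order, are:

  0-simplices (2): [0], [1]

so the chain groups are C_0 ≅ Z^2.

From H_k ≅ ker(∂_k) / im(∂_{k+1}) we obtain:

  H_0: rank C_0 − rank ∂_1 = 2 − 0 = 2, and there is no ∂_1, so H_0 = Z^2.

(K is a triangulation of a set of 2 points.)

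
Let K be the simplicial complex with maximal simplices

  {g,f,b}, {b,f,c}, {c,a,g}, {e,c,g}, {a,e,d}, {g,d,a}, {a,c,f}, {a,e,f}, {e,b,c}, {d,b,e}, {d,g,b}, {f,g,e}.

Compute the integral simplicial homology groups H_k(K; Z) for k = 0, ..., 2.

K has 7 vertices, 18 edges, 12 triangles.
rank ∂_0 = 0, rank ∂_1 = 6 ⇒ b_0 = 7 − 0 − 6 = 1; all invariant factors of ∂_1 are 1 so no torsion. So H_0 = Z.
rank ∂_1 = 6, rank ∂_2 = 12 ⇒ b_1 = 18 − 6 − 12 = 0; ∂_2 has invariant factor(s) [2] giving torsion. So H_1 = Z/2Z.
rank ∂_2 = 12, rank ∂_3 = 0 ⇒ b_2 = 12 − 12 − 0 = 0. So H_2 = 0.

H_0 ≅ Z,  H_1 ≅ Z/2Z,  H_2 = 0.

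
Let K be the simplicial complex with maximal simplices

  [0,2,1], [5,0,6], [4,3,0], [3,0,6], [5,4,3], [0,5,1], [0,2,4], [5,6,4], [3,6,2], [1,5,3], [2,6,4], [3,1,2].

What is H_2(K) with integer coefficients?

K has 7 vertices, 18 edges, 12 triangles.
rank ∂_2 = 12, rank ∂_3 = 0 ⇒ b_2 = 12 − 12 − 0 = 0. So H_2 = 0.

H_2 = 0.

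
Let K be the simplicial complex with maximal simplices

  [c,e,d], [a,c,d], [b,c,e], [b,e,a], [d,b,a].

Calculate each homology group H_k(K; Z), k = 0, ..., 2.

Fix the vertex order a < b < c < d < e and write every simplex with vertices in increasing order. Then dim K = 2 and the simplices of K are:

  0-simplices (5): a, b, c, d, e
  1-simplices (10): ab, ac, ad, ae, bc, bd, be, cd, ce, de
  2-simplices (5): abd, abe, acd, bce, cde

giving chain groups C_0 ≅ Z^5, C_1 ≅ Z^10, C_2 ≅ Z^5.

Boundary ∂_1: C_1 → C_0 is given by ∂[p,q] = [q] − [p].
As a 5×10 matrix over Z this has rank 4, with invariant factors (1,1,1,1).

∂_2: C_2 → C_1 sends each 2-simplex [p,q,r] to [q,r] − [p,r] + [p,q]. For instance
  ∂bce = ce − be + bc,
  ∂cde = de − ce + cd.
The 10×5 boundary matrix has rank 5 and Smith normal form diag(1,1,1,1,1).

Computing H_k = (kernel of ∂_k) / (image of ∂_{k+1}):

  H_0: rank C_0 − rank ∂_1 = 5 − 4 = 1, and the invariant factors of ∂_1 are all 1, so H_0 = Z.
  H_1: rank ker ∂_1 − rank ∂_2 = (10 − 4) − 5 = 1, and the invariant factors of ∂_2 are all 1, so H_1 = Z.
  H_2: rank ker ∂_2 − rank ∂_3 = (5 − 5) − 0 = 0, and there is no ∂_3, so H_2 = 0.

As a check, the Euler characteristic is 5 − 10 + 5 = 0, which agrees with 1 − 1 + 0 = 0.

H_0 = Z,  H_1 = Z,  H_2 = 0.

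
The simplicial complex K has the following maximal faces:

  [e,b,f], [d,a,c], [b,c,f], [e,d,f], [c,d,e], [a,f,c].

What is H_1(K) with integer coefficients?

Fix the vertex order a < b < c < d < e < f and write every simplex with vertices in increasing order. Then dim K = 2 and the simplices of K are:

  0-simplices (6): a, b, c, d, e, f
  1-simplices (12): ac, ad, af, bc, be, bf, cd, ce, cf, de, df, ef
  2-simplices (6): acd, acf, bcf, bef, cde, def

Hence C_0 ≅ Z^6, C_1 ≅ Z^12, C_2 ≅ Z^6.

Boundary ∂_1: C_1 → C_0 is given by ∂[p,q] = [q] − [p]. For instance
  ∂bc = c − b.
As a 6×12 matrix over Z this has rank 5, with invariant factors (1,1,1,1,1).

The boundary map ∂_2: C_2 → C_1 sends each 2-simplex [p,q,r] to [q,r] − [p,r] + [p,q]. For instance
  ∂acf = cf − af + ac,
  ∂def = ef − df + de.
The 12×6 boundary matrix has rank 6 and Smith normal form diag(1,1,1,1,1,1).

Now H_k = ker ∂_k / im ∂_{k+1}, so:

  H_1: rank ker ∂_1 − rank ∂_2 = (12 − 5) − 6 = 1, and the invariant factors of ∂_2 are all 1, so H_1 = Z.

H_1 = Z.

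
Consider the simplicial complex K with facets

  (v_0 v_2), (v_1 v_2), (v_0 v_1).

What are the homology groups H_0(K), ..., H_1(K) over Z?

H_0 ≅ Z,  H_1 ≅ Z.

K has 3 vertices, 3 edges.
rank ∂_0 = 0, rank ∂_1 = 2 ⇒ b_0 = 3 − 0 − 2 = 1; all invariant factors of ∂_1 are 1 so no torsion. So H_0 = Z.
rank ∂_1 = 2, rank ∂_2 = 0 ⇒ b_1 = 3 − 2 − 0 = 1. So H_1 = Z.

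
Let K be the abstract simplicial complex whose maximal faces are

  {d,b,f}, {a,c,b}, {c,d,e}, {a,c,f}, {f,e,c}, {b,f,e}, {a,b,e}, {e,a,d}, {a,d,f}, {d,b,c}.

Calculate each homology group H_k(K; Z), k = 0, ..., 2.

Fix the vertex order a < b < c < d < e < f and write every simplex with vertices in increasing order. Then dim K = 2 and the simplices of K are:

  0-simplices (6): a, b, c, d, e, f
  1-simplices (15): ab, ac, ad, ae, af, bc, bd, be, bf, cd, ce, cf, de, df, ef
  2-simplices (10): abc, abe, acf, ade, adf, bcd, bdf, bef, cde, cef

Hence C_0 ≅ Z^6, C_1 ≅ Z^15, C_2 ≅ Z^10.

Boundary ∂_1: C_1 → C_0 maps an edge to its endpoints' difference, ∂[p,q] = q − p. For instance
  ∂cd = d − c.
The resulting 6×15 matrix has rank 5, and its Smith normal form has invariant factors (1,1,1,1,1).

∂_2: C_2 → C_1 acts by ∂[p,q,r] = [q,r] − [p,r] + [p,q]. For instance
  ∂cde = de − ce + cd,
  ∂bcd = cd − bd + bc.
The resulting 15×10 matrix has rank 10, and its Smith normal form has invariant factors (1,1,1,1,1,1,1,1,1,2).

From H_k ≅ ker(∂_k) / im(∂_{k+1}) we obtain:

  H_0: rank C_0 − rank ∂_1 = 6 − 5 = 1, and the invariant factors of ∂_1 are all 1, so H_0 = Z.
  H_1: rank ker ∂_1 − rank ∂_2 = (15 − 5) − 10 = 0, and ∂_2 has invariant factor 2 > 1, so H_1 = Z/2.
  H_2: rank ker ∂_2 − rank ∂_3 = (10 − 10) − 0 = 0, and there is no ∂_3, so H_2 = 0.

(K is a triangulation of the real projective plane RP^2.)

H_0 = Z,  H_1 = Z/2,  H_2 = 0.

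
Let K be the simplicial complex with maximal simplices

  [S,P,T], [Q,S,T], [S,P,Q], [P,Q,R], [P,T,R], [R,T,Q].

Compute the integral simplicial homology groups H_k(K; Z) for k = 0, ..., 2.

Order the vertices as P < Q < R < S < T. Listing each simplex with vertices in this order, K has dimension 2 with simplices:

  0-simplices (5): P, Q, R, S, T
  1-simplices (9): PQ, PR, PS, PT, QR, QS, QT, RT, ST
  2-simplices (6): PQR, PQS, PRT, PST, QRT, QST

Hence C_0 ≅ Z^5, C_1 ≅ Z^9, C_2 ≅ Z^6.

∂_1: C_1 → C_0 sends each edge [p,q] (with p < q) to q − p. For instance
  ∂QT = T − Q.
As a 5×9 matrix over Z this has rank 4, with invariant factors (1,1,1,1).

∂_2: C_2 → C_1 sends each 2-simplex [p,q,r] to [q,r] − [p,r] + [p,q]. For instance
  ∂PQR = QR − PR + PQ,
  ∂PST = ST − PT + PS.
The resulting 9×6 matrix has rank 5, and its Smith normal form has invariant factors (1,1,1,1,1).

Reading off H_k = ker ∂_k / im ∂_{k+1}:

  H_0: rank C_0 − rank ∂_1 = 5 − 4 = 1, and the invariant factors of ∂_1 are all 1, so H_0 ≅ Z.
  H_1: rank ker ∂_1 − rank ∂_2 = (9 − 4) − 5 = 0, and the invariant factors of ∂_2 are all 1, so H_1 ≅ 0.
  H_2: rank ker ∂_2 − rank ∂_3 = (6 − 5) − 0 = 1, and there is no ∂_3, so H_2 ≅ Z.

As a check, the Euler characteristic is 5 − 9 + 6 = 2, which agrees with 1 − 0 + 1 = 2.

H_0 ≅ Z,  H_1 = 0,  H_2 ≅ Z.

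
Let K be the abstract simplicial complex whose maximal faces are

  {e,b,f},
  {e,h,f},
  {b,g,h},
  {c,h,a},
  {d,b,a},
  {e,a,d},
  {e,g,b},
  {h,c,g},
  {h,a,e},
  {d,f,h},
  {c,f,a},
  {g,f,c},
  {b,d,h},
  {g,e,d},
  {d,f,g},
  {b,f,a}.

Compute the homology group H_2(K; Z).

Order the vertices as a < b < c < d < e < f < g < h. Listing each simplex with vertices in this order, K has dimension 2 with simplices:

  0-simplices (8): a, b, c, d, e, f, g, h
  1-simplices (24): ab, ac, ad, ae, af, ah, bd, be, bf, bg, bh, cf, cg, ch, de, df, dg, dh, ef, eg, eh, fg, fh, gh
  2-simplices (16): abd, abf, acf, ach, ade, aeh, bdh, bef, beg, bgh, cfg, cgh, deg, dfg, dfh, efh

so the chain groups are C_0 ≅ Z^8, C_1 ≅ Z^24, C_2 ≅ Z^16.

∂_1: C_1 → C_0 sends each edge [p,q] (with p < q) to q − p. For instance
  ∂be = e − b.
The 8×24 boundary matrix has rank 7 and Smith normal form diag(1,1,1,1,1,1,1).

∂_2: C_2 → C_1 sends each 2-simplex [p,q,r] to [q,r] − [p,r] + [p,q]. For instance
  ∂acf = cf − af + ac,
  ∂abf = bf − af + ab.
As a 24×16 matrix over Z this has rank 15, with invariant factors (1,1,1,1,1,1,1,1,1,1,1,1,1,1,1).

Computing H_k = (kernel of ∂_k) / (image of ∂_{k+1}):

  H_2: rank ker ∂_2 − rank ∂_3 = (16 − 15) − 0 = 1, and there is no ∂_3, so H_2 ≅ Z.

(K is a triangulation of the torus T^2.)

H_2 = Z.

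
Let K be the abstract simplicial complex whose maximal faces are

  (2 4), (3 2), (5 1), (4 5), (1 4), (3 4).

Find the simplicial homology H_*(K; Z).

Fix the vertex order 1 < 2 < 3 < 4 < 5 and write every simplex with vertices in increasing order. Then dim K = 1 and the simplices of K are:

  0-simplices (5): [1], [2], [3], [4], [5]
  1-simplices (6): [1,4], [1,5], [2,3], [2,4], [3,4], [4,5]

so the chain groups are C_0 ≅ Z^5, C_1 ≅ Z^6.

Boundary ∂_1: C_1 → C_0 sends each edge [p,q] (with p < q) to q − p. For instance
  ∂[3,4] = [4] − [3].
The resulting 5×6 matrix has rank 4, and its Smith normal form has invariant factors (1,1,1,1).

From H_k ≅ ker(∂_k) / im(∂_{k+1}) we obtain:

  H_0: rank C_0 − rank ∂_1 = 5 − 4 = 1, and the invariant factors of ∂_1 are all 1, so H_0 ≅ Z.
  H_1: rank ker ∂_1 − rank ∂_2 = (6 − 4) − 0 = 2, and there is no ∂_2, so H_1 ≅ Z^2.

(K is a triangulation of a wedge of 2 circles.)

H_0 = Z,  H_1 = Z^2.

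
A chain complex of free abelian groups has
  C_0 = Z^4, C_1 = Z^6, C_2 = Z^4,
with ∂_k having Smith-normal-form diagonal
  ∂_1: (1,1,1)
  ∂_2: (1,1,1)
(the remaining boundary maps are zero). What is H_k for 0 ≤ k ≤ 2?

H_0 ≅ Z,  H_1 = 0,  H_2 ≅ Z.

H_0: b_0 = 4 − 0 − 3 = 1; torsion from ∂_1 factors > 1: none. So H_0 ≅ Z.
H_1: b_1 = 6 − 3 − 3 = 0; torsion from ∂_2 factors > 1: none. So H_1 ≅ 0.
H_2: b_2 = 4 − 3 − 0 = 1; torsion from ∂_3 factors > 1: none. So H_2 ≅ Z.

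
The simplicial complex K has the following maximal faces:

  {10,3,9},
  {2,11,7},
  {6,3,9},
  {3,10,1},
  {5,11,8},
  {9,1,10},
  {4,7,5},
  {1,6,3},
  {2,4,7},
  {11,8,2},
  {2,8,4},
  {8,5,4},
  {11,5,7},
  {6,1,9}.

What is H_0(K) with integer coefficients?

Order the vertices as 1 < 2 < 3 < 4 < 5 < 6 < 7 < 8 < 9 < 10 < 11. Listing each simplex with vertices in this order, K has dimension 2 with simplices:

  0-simplices (11): [1], [2], [3], [4], [5], [6], [7], [8], [9], [10], [11]
  1-simplices (21): [1,3], [1,6], [1,9], [1,10], [2,4], [2,7], [2,8], [2,11], [3,6], [3,9], [3,10], [4,5], [4,7], [4,8], [5,7], [5,8], [5,11], [6,9], [7,11], [8,11], [9,10]
  2-simplices (14): [1,3,6], [1,3,10], [1,6,9], [1,9,10], [2,4,7], [2,4,8], [2,7,11], [2,8,11], [3,6,9], [3,9,10], [4,5,7], [4,5,8], [5,7,11], [5,8,11]

so the chain groups are C_0 ≅ Z^11, C_1 ≅ Z^21, C_2 ≅ Z^14.

Boundary ∂_1: C_1 → C_0 is given by ∂[p,q] = [q] − [p]. For instance
  ∂[1,10] = [10] − [1].
As a 11×21 matrix over Z this has rank 9, with invariant factors (1,1,1,1,1,1,1,1,1).

The boundary map ∂_2: C_2 → C_1 maps a triangle to the signed sum of its edges. For instance
  ∂[1,9,10] = [9,10] − [1,10] + [1,9],
  ∂[2,7,11] = [7,11] − [2,11] + [2,7].
The resulting 21×14 matrix has rank 12, and its Smith normal form has invariant factors (1,1,1,1,1,1,1,1,1,1,1,1).

Computing H_k = (kernel of ∂_k) / (image of ∂_{k+1}):

  H_0: rank C_0 − rank ∂_1 = 11 − 9 = 2, and the invariant factors of ∂_1 are all 1, so H_0 = Z^2.

H_0 ≅ Z^2.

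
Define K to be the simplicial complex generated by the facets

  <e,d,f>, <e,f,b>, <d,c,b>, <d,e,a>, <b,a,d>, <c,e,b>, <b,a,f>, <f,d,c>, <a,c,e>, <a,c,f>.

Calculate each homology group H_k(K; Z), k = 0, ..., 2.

H_0 ≅ Z,  H_1 ≅ Z/2Z,  H_2 = 0.

We work with the vertex ordering a < b < c < d < e < f. The simplices of K, each written with vertices in increasing order, are:

  0-simplices (6): a, b, c, d, e, f
  1-simplices (15): ab, ac, ad, ae, af, bc, bd, be, bf, cd, ce, cf, de, df, ef
  2-simplices (10): abd, abf, ace, acf, ade, bcd, bce, bef, cdf, def

giving chain groups C_0 ≅ Z^6, C_1 ≅ Z^15, C_2 ≅ Z^10.

∂_1: C_1 → C_0 sends each edge [p,q] (with p < q) to q − p. For instance
  ∂ad = d − a.
The 6×15 boundary matrix has rank 5 and Smith normal form diag(1,1,1,1,1).

Boundary ∂_2: C_2 → C_1 acts by ∂[p,q,r] = [q,r] − [p,r] + [p,q]. For instance
  ∂acf = cf − af + ac,
  ∂def = ef − df + de.
The 15×10 boundary matrix has rank 10 and Smith normal form diag(1,1,1,1,1,1,1,1,1,2).

Computing H_k = (kernel of ∂_k) / (image of ∂_{k+1}):

  H_0: rank C_0 − rank ∂_1 = 6 − 5 = 1, and the invariant factors of ∂_1 are all 1, so H_0 = Z.
  H_1: rank ker ∂_1 − rank ∂_2 = (15 − 5) − 10 = 0, and ∂_2 has invariant factor 2 > 1, so H_1 = Z/2Z.
  H_2: rank ker ∂_2 − rank ∂_3 = (10 − 10) − 0 = 0, and there is no ∂_3, so H_2 = 0.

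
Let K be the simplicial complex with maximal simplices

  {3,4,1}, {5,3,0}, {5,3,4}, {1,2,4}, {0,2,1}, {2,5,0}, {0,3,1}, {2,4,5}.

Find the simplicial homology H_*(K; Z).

K has 6 vertices, 12 edges, 8 triangles.
rank ∂_0 = 0, rank ∂_1 = 5 ⇒ b_0 = 6 − 0 − 5 = 1; all invariant factors of ∂_1 are 1 so no torsion. So H_0 ≅ Z.
rank ∂_1 = 5, rank ∂_2 = 7 ⇒ b_1 = 12 − 5 − 7 = 0; all invariant factors of ∂_2 are 1 so no torsion. So H_1 ≅ 0.
rank ∂_2 = 7, rank ∂_3 = 0 ⇒ b_2 = 8 − 7 − 0 = 1. So H_2 ≅ Z.

H_0 = Z,  H_1 = 0,  H_2 = Z.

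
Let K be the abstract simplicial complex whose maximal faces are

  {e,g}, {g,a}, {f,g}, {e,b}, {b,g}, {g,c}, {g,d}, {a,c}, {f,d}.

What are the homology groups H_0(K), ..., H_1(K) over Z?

Fix the vertex order a < b < c < d < e < f < g and write every simplex with vertices in increasing order. Then dim K = 1 and the simplices of K are:

  0-simplices (7): a, b, c, d, e, f, g
  1-simplices (9): ac, ag, be, bg, cg, df, dg, eg, fg

Hence C_0 ≅ Z^7, C_1 ≅ Z^9.

The boundary map ∂_1: C_1 → C_0 sends each edge [p,q] (with p < q) to q − p. For instance
  ∂ag = g − a.
This gives a 7×9 integer matrix of rank 6; reducing to Smith normal form yields diagonal entries (1,1,1,1,1,1).

Computing H_k = (kernel of ∂_k) / (image of ∂_{k+1}):

  H_0: rank C_0 − rank ∂_1 = 7 − 6 = 1, and the invariant factors of ∂_1 are all 1, so H_0 ≅ Z.
  H_1: rank ker ∂_1 − rank ∂_2 = (9 − 6) − 0 = 3, and there is no ∂_2, so H_1 ≅ Z^3.

H_0 ≅ Z,  H_1 ≅ Z^3.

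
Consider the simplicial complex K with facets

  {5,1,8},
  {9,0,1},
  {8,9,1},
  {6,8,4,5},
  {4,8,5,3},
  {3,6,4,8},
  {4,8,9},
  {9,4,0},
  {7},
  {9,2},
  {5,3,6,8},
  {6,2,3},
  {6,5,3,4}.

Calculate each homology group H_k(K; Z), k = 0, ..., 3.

Take the total order 0 < 1 < 2 < 3 < 4 < 5 < 6 < 7 < 8 < 9 on the vertex set. Then K (dimension 3) consists of the simplices:

  0-simplices (10): [0], [1], [2], [3], [4], [5], [6], [7], [8], [9]
  1-simplices (21): [0,1], [0,4], [0,9], [1,5], [1,8], [1,9], [2,3], [2,6], [2,9], [3,4], [3,5], [3,6], [3,8], [4,5], [4,6], [4,8], [4,9], [5,6], [5,8], [6,8], [8,9]
  2-simplices (16): [0,1,9], [0,4,9], [1,5,8], [1,8,9], [2,3,6], [3,4,5], [3,4,6], [3,4,8], [3,5,6], [3,5,8], [3,6,8], [4,5,6], [4,5,8], [4,6,8], [4,8,9], [5,6,8]
  3-simplices (5): [3,4,5,6], [3,4,5,8], [3,4,6,8], [3,5,6,8], [4,5,6,8]

Hence C_0 ≅ Z^10, C_1 ≅ Z^21, C_2 ≅ Z^16, C_3 ≅ Z^5.

Boundary ∂_1: C_1 → C_0 sends each edge [p,q] (with p < q) to q − p.
The 10×21 boundary matrix has rank 8 and Smith normal form diag(1,1,1,1,1,1,1,1).

The boundary map ∂_2: C_2 → C_1 sends each 2-simplex [p,q,r] to [q,r] − [p,r] + [p,q]. For instance
  ∂[4,8,9] = [8,9] − [4,9] + [4,8],
  ∂[2,3,6] = [3,6] − [2,6] + [2,3].
This gives a 21×16 integer matrix of rank 12; reducing to Smith normal form yields diagonal entries (1,1,1,1,1,1,1,1,1,1,1,1).

The boundary map ∂_3: C_3 → C_2 sends each 3-simplex σ to the alternating sum Σ_i (−1)^i (σ with its i-th vertex removed). For instance
  ∂[4,5,6,8] = [5,6,8] − [4,6,8] + [4,5,8] − [4,5,6],
  ∂[3,4,6,8] = [4,6,8] − [3,6,8] + [3,4,8] − [3,4,6].
This gives a 16×5 integer matrix of rank 4; reducing to Smith normal form yields diagonal entries (1,1,1,1).

Reading off H_k = ker ∂_k / im ∂_{k+1}:

  H_0: rank C_0 − rank ∂_1 = 10 − 8 = 2, and the invariant factors of ∂_1 are all 1, so H_0 ≅ Z^2.
  H_1: rank ker ∂_1 − rank ∂_2 = (21 − 8) − 12 = 1, and the invariant factors of ∂_2 are all 1, so H_1 ≅ Z.
  H_2: rank ker ∂_2 − rank ∂_3 = (16 − 12) − 4 = 0, and the invariant factors of ∂_3 are all 1, so H_2 ≅ 0.
  H_3: rank ker ∂_3 − rank ∂_4 = (5 − 4) − 0 = 1, and there is no ∂_4, so H_3 ≅ Z.

H_0 ≅ Z^2,  H_1 ≅ Z,  H_2 = 0,  H_3 ≅ Z.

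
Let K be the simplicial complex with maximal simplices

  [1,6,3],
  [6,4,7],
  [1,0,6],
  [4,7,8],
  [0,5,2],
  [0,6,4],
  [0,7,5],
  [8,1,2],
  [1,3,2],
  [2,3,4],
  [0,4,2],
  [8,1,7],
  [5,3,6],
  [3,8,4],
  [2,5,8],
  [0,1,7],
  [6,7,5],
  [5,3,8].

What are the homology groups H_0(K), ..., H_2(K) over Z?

Fix the vertex order 0 < 1 < 2 < 3 < 4 < 5 < 6 < 7 < 8 and write every simplex with vertices in increasing order. Then dim K = 2 and the simplices of K are:

  0-simplices (9): [0], [1], [2], [3], [4], [5], [6], [7], [8]
  1-simplices (27): (27 of them)
  2-simplices (18): [0,1,6], [0,1,7], [0,2,4], [0,2,5], [0,4,6], [0,5,7], [1,2,3], [1,2,8], [1,3,6], [1,7,8], [2,3,4], [2,5,8], [3,4,8], [3,5,6], [3,5,8], [4,6,7], [4,7,8], [5,6,7]

giving chain groups C_0 ≅ Z^9, C_1 ≅ Z^27, C_2 ≅ Z^18.

The boundary map ∂_1: C_1 → C_0 maps an edge to its endpoints' difference, ∂[p,q] = q − p. For instance
  ∂[2,5] = [5] − [2].
The 9×27 boundary matrix has rank 8 and Smith normal form diag(1,1,1,1,1,1,1,1).

∂_2: C_2 → C_1 maps a triangle to the signed sum of its edges. For instance
  ∂[4,7,8] = [7,8] − [4,8] + [4,7],
  ∂[3,4,8] = [4,8] − [3,8] + [3,4].
The 27×18 boundary matrix has rank 18 and Smith normal form diag(1,1,1,1,1,1,1,1,1,1,1,1,1,1,1,1,1,2).

From H_k ≅ ker(∂_k) / im(∂_{k+1}) we obtain:

  H_0: rank C_0 − rank ∂_1 = 9 − 8 = 1, and the invariant factors of ∂_1 are all 1, so H_0 = Z.
  H_1: rank ker ∂_1 − rank ∂_2 = (27 − 8) − 18 = 1, and ∂_2 has invariant factor 2 > 1, so H_1 = Z ⊕ Z_2.
  H_2: rank ker ∂_2 − rank ∂_3 = (18 − 18) − 0 = 0, and there is no ∂_3, so H_2 = 0.

As a check, the Euler characteristic is 9 − 27 + 18 = 0, which agrees with 1 − 1 + 0 = 0.

H_0 ≅ Z,  H_1 ≅ Z ⊕ Z_2,  H_2 = 0.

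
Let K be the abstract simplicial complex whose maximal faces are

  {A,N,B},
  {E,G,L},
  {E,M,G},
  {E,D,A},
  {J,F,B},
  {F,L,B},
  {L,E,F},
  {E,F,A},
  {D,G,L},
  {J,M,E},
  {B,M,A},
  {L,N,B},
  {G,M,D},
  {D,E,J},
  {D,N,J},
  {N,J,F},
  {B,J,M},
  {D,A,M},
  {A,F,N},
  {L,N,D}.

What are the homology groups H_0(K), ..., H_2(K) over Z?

Order the vertices as A < B < D < E < F < G < J < L < M < N. Listing each simplex with vertices in this order, K has dimension 2 with simplices:

  0-simplices (10): A, B, D, E, F, G, J, L, M, N
  1-simplices (30): AB, AD, AE, AF, AM, AN, BF, BJ, BL, BM, BN, DE, DG, DJ, DL, DM, DN, EF, EG, EJ, EL, EM, FJ, FL, FN, GL, GM, JM, JN, LN
  2-simplices (20): ABM, ABN, ADE, ADM, AEF, AFN, BFJ, BFL, BJM, BLN, DEJ, DGL, DGM, DJN, DLN, EFL, EGL, EGM, EJM, FJN

so the chain groups are C_0 ≅ Z^10, C_1 ≅ Z^30, C_2 ≅ Z^20.

∂_1: C_1 → C_0 sends each edge [p,q] (with p < q) to q − p. For instance
  ∂DE = E − D.
This gives a 10×30 integer matrix of rank 9; reducing to Smith normal form yields diagonal entries (1,1,1,1,1,1,1,1,1).

∂_2: C_2 → C_1 acts by ∂[p,q,r] = [q,r] − [p,r] + [p,q]. For instance
  ∂DGM = GM − DM + DG,
  ∂EGL = GL − EL + EG.
This gives a 30×20 integer matrix of rank 20; reducing to Smith normal form yields diagonal entries (1,1,1,1,1,1,1,1,1,1,1,1,1,1,1,1,1,1,1,2).

Computing H_k = (kernel of ∂_k) / (image of ∂_{k+1}):

  H_0: rank C_0 − rank ∂_1 = 10 − 9 = 1, and the invariant factors of ∂_1 are all 1, so H_0 = Z.
  H_1: rank ker ∂_1 − rank ∂_2 = (30 − 9) − 20 = 1, and ∂_2 has invariant factor 2 > 1, so H_1 = Z ⊕ Z/2.
  H_2: rank ker ∂_2 − rank ∂_3 = (20 − 20) − 0 = 0, and there is no ∂_3, so H_2 = 0.

As a check, the Euler characteristic is 10 − 30 + 20 = 0, which agrees with 1 − 1 + 0 = 0.
(K is a triangulation of the Klein bottle.)

H_0 = Z,  H_1 = Z ⊕ Z/2,  H_2 = 0.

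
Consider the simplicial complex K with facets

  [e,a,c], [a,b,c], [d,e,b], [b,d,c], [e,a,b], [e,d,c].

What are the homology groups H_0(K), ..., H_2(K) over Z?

H_0 = Z,  H_1 = 0,  H_2 = Z.

We work with the vertex ordering a < b < c < d < e. The simplices of K, each written with vertices in increasing order, are:

  0-simplices (5): a, b, c, d, e
  1-simplices (9): ab, ac, ae, bc, bd, be, cd, ce, de
  2-simplices (6): abc, abe, ace, bcd, bde, cde

giving chain groups C_0 ≅ Z^5, C_1 ≅ Z^9, C_2 ≅ Z^6.

Boundary ∂_1: C_1 → C_0 maps an edge to its endpoints' difference, ∂[p,q] = q − p. For instance
  ∂ac = c − a.
This gives a 5×9 integer matrix of rank 4; reducing to Smith normal form yields diagonal entries (1,1,1,1).

The boundary map ∂_2: C_2 → C_1 maps a triangle to the signed sum of its edges. For instance
  ∂ace = ce − ae + ac,
  ∂abc = bc − ac + ab.
The resulting 9×6 matrix has rank 5, and its Smith normal form has invariant factors (1,1,1,1,1).

From H_k ≅ ker(∂_k) / im(∂_{k+1}) we obtain:

  H_0: rank C_0 − rank ∂_1 = 5 − 4 = 1, and the invariant factors of ∂_1 are all 1, so H_0 = Z.
  H_1: rank ker ∂_1 − rank ∂_2 = (9 − 4) − 5 = 0, and the invariant factors of ∂_2 are all 1, so H_1 = 0.
  H_2: rank ker ∂_2 − rank ∂_3 = (6 − 5) − 0 = 1, and there is no ∂_3, so H_2 = Z.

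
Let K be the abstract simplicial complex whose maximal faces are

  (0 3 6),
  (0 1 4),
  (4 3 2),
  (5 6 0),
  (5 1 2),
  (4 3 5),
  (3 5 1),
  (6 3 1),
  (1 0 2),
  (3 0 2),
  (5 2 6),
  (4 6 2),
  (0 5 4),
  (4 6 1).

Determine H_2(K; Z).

Fix the vertex order 0 < 1 < 2 < 3 < 4 < 5 < 6 and write every simplex with vertices in increasing order. Then dim K = 2 and the simplices of K are:

  0-simplices (7): [0], [1], [2], [3], [4], [5], [6]
  1-simplices (21): [0,1], [0,2], [0,3], [0,4], [0,5], [0,6], [1,2], [1,3], [1,4], [1,5], [1,6], [2,3], [2,4], [2,5], [2,6], [3,4], [3,5], [3,6], [4,5], [4,6], [5,6]
  2-simplices (14): [0,1,2], [0,1,4], [0,2,3], [0,3,6], [0,4,5], [0,5,6], [1,2,5], [1,3,5], [1,3,6], [1,4,6], [2,3,4], [2,4,6], [2,5,6], [3,4,5]

Hence C_0 ≅ Z^7, C_1 ≅ Z^21, C_2 ≅ Z^14.

∂_1: C_1 → C_0 is given by ∂[p,q] = [q] − [p].
The 7×21 boundary matrix has rank 6 and Smith normal form diag(1,1,1,1,1,1).

Boundary ∂_2: C_2 → C_1 sends each 2-simplex [p,q,r] to [q,r] − [p,r] + [p,q]. For instance
  ∂[0,4,5] = [4,5] − [0,5] + [0,4],
  ∂[3,4,5] = [4,5] − [3,5] + [3,4].
The resulting 21×14 matrix has rank 13, and its Smith normal form has invariant factors (1,1,1,1,1,1,1,1,1,1,1,1,1).

Now H_k = ker ∂_k / im ∂_{k+1}, so:

  H_2: rank ker ∂_2 − rank ∂_3 = (14 − 13) − 0 = 1, and there is no ∂_3, so H_2 = Z.

(K is a triangulation of the torus T^2.)

H_2 = Z.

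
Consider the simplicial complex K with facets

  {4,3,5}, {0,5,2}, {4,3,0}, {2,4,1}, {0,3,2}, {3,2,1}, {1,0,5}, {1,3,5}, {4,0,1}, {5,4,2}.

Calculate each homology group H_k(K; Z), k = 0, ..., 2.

Order the vertices as 0 < 1 < 2 < 3 < 4 < 5. Listing each simplex with vertices in this order, K has dimension 2 with simplices:

  0-simplices (6): [0], [1], [2], [3], [4], [5]
  1-simplices (15): [0,1], [0,2], [0,3], [0,4], [0,5], [1,2], [1,3], [1,4], [1,5], [2,3], [2,4], [2,5], [3,4], [3,5], [4,5]
  2-simplices (10): [0,1,4], [0,1,5], [0,2,3], [0,2,5], [0,3,4], [1,2,3], [1,2,4], [1,3,5], [2,4,5], [3,4,5]

giving chain groups C_0 ≅ Z^6, C_1 ≅ Z^15, C_2 ≅ Z^10.

∂_1: C_1 → C_0 is given by ∂[p,q] = [q] − [p].
As a 6×15 matrix over Z this has rank 5, with invariant factors (1,1,1,1,1).

The boundary map ∂_2: C_2 → C_1 acts by ∂[p,q,r] = [q,r] − [p,r] + [p,q]. For instance
  ∂[1,2,3] = [2,3] − [1,3] + [1,2],
  ∂[1,2,4] = [2,4] − [1,4] + [1,2].
This gives a 15×10 integer matrix of rank 10; reducing to Smith normal form yields diagonal entries (1,1,1,1,1,1,1,1,1,2).

Computing H_k = (kernel of ∂_k) / (image of ∂_{k+1}):

  H_0: rank C_0 − rank ∂_1 = 6 − 5 = 1, and the invariant factors of ∂_1 are all 1, so H_0 = Z.
  H_1: rank ker ∂_1 − rank ∂_2 = (15 − 5) − 10 = 0, and ∂_2 has invariant factor 2 > 1, so H_1 = Z/2.
  H_2: rank ker ∂_2 − rank ∂_3 = (10 − 10) − 0 = 0, and there is no ∂_3, so H_2 = 0.

H_0 ≅ Z,  H_1 ≅ Z/2,  H_2 = 0.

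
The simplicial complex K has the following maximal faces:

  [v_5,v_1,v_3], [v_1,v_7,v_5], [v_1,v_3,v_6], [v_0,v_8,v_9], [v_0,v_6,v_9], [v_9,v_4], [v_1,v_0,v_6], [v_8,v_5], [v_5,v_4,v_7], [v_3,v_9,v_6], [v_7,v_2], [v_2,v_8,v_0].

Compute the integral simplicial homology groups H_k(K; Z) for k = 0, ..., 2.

Take the total order v_0 < v_1 < v_2 < v_3 < v_4 < v_5 < v_6 < v_7 < v_8 < v_9 on the vertex set. Then K (dimension 2) consists of the simplices:

  0-simplices (10): [v_0], [v_1], [v_2], [v_3], [v_4], [v_5], [v_6], [v_7], [v_8], [v_9]
  1-simplices (21): (21 of them)
  2-simplices (9): [v_0,v_1,v_6], [v_0,v_2,v_8], [v_0,v_6,v_9], [v_0,v_8,v_9], [v_1,v_3,v_5], [v_1,v_3,v_6], [v_1,v_5,v_7], [v_3,v_6,v_9], [v_4,v_5,v_7]

so the chain groups are C_0 ≅ Z^10, C_1 ≅ Z^21, C_2 ≅ Z^9.

∂_1: C_1 → C_0 maps an edge to its endpoints' difference, ∂[p,q] = q − p.
This gives a 10×21 integer matrix of rank 9; reducing to Smith normal form yields diagonal entries (1,1,1,1,1,1,1,1,1).

∂_2: C_2 → C_1 sends each 2-simplex [p,q,r] to [q,r] − [p,r] + [p,q]. For instance
  ∂[v_1,v_3,v_6] = [v_3,v_6] − [v_1,v_6] + [v_1,v_3],
  ∂[v_4,v_5,v_7] = [v_5,v_7] − [v_4,v_7] + [v_4,v_5].
The 21×9 boundary matrix has rank 9 and Smith normal form diag(1,1,1,1,1,1,1,1,1).

Now H_k = ker ∂_k / im ∂_{k+1}, so:

  H_0: rank C_0 − rank ∂_1 = 10 − 9 = 1, and the invariant factors of ∂_1 are all 1, so H_0 ≅ Z.
  H_1: rank ker ∂_1 − rank ∂_2 = (21 − 9) − 9 = 3, and the invariant factors of ∂_2 are all 1, so H_1 ≅ Z^3.
  H_2: rank ker ∂_2 − rank ∂_3 = (9 − 9) − 0 = 0, and there is no ∂_3, so H_2 ≅ 0.

H_0 = Z,  H_1 = Z^3,  H_2 = 0.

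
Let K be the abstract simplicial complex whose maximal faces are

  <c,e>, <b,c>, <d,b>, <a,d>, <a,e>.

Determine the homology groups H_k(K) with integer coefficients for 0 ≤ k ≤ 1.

H_0 = Z,  H_1 = Z.

K has 5 vertices, 5 edges.
rank ∂_0 = 0, rank ∂_1 = 4 ⇒ b_0 = 5 − 0 − 4 = 1; all invariant factors of ∂_1 are 1 so no torsion. So H_0 = Z.
rank ∂_1 = 4, rank ∂_2 = 0 ⇒ b_1 = 5 − 4 − 0 = 1. So H_1 = Z.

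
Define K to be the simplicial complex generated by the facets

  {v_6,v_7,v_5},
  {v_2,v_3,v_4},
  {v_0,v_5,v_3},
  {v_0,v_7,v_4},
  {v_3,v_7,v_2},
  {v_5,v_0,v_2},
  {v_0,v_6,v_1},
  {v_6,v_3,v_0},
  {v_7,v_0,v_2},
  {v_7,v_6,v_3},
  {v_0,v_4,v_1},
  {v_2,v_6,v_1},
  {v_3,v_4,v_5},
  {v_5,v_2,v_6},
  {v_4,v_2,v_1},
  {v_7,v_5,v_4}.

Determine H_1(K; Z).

H_1 = Z^2.

Take the total order v_0 < v_1 < v_2 < v_3 < v_4 < v_5 < v_6 < v_7 on the vertex set. Then K (dimension 2) consists of the simplices:

  0-simplices (8): [v_0], [v_1], [v_2], [v_3], [v_4], [v_5], [v_6], [v_7]
  1-simplices (24): (24 of them)
  2-simplices (16): (16 of them)

Hence C_0 ≅ Z^8, C_1 ≅ Z^24, C_2 ≅ Z^16.

Boundary ∂_1: C_1 → C_0 sends each edge [p,q] (with p < q) to q − p. For instance
  ∂[v_2,v_4] = [v_4] − [v_2].
The resulting 8×24 matrix has rank 7, and its Smith normal form has invariant factors (1,1,1,1,1,1,1).

∂_2: C_2 → C_1 sends each 2-simplex [p,q,r] to [q,r] − [p,r] + [p,q]. For instance
  ∂[v_0,v_1,v_4] = [v_1,v_4] − [v_0,v_4] + [v_0,v_1],
  ∂[v_0,v_3,v_6] = [v_3,v_6] − [v_0,v_6] + [v_0,v_3].
This gives a 24×16 integer matrix of rank 15; reducing to Smith normal form yields diagonal entries (1,1,1,1,1,1,1,1,1,1,1,1,1,1,1).

From H_k ≅ ker(∂_k) / im(∂_{k+1}) we obtain:

  H_1: rank ker ∂_1 − rank ∂_2 = (24 − 7) − 15 = 2, and the invariant factors of ∂_2 are all 1, so H_1 = Z^2.

(K is a triangulation of the torus T^2.)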